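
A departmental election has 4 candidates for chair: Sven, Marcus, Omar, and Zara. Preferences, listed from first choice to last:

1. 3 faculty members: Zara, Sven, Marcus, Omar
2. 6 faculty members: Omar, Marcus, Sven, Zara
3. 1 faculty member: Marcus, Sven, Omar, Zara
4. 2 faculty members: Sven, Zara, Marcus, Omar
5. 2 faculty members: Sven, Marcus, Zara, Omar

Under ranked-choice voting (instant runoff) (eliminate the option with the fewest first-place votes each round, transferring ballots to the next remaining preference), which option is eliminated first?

Marcus

Round 1: Sven 4, Marcus 1, Omar 6, Zara 3. Eliminate Marcus.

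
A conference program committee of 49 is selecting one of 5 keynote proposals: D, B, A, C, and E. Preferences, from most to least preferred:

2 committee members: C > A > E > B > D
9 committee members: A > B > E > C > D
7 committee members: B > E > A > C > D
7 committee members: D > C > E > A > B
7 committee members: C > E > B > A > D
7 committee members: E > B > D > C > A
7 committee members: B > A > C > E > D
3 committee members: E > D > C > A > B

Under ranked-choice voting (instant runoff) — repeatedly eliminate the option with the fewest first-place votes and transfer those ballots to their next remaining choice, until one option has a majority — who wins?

Round 1: D 7, B 14, A 9, C 9, E 10. Eliminate D.
Round 2: B 14, A 9, C 16, E 10. Eliminate A.
Round 3: B 23, C 16, E 10. Eliminate E.
Round 4: B 30, C 19. B has a majority.

B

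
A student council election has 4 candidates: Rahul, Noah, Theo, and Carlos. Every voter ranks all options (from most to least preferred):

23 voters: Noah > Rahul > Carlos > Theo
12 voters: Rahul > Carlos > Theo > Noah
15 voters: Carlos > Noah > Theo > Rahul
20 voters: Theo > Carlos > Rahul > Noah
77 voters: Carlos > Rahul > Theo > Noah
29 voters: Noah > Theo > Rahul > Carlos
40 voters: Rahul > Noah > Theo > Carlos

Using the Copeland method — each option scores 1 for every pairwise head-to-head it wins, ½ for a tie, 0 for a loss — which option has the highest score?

Rahul: beats Noah and Theo; loses to Carlos → score 2.
Noah: loses to Rahul, Theo, and Carlos → score 0.
Theo: beats Noah; loses to Rahul and Carlos → score 1.
Carlos: beats Rahul, Noah, and Theo → score 3.
Carlos has the best pairwise record.

Carlos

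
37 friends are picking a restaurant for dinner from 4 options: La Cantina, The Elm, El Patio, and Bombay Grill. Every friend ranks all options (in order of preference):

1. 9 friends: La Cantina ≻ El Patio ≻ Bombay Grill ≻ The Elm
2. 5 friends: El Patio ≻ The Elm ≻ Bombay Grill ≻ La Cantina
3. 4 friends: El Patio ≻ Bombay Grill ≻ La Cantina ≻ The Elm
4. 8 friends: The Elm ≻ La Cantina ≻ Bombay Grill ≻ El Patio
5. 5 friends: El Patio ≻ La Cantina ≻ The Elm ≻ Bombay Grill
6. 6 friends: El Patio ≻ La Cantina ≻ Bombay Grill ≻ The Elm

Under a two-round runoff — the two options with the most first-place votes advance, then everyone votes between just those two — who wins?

El Patio

Round 1 first-place votes: La Cantina 9, The Elm 8, El Patio 20, Bombay Grill 0.
El Patio and La Cantina advance.
Runoff: El Patio is preferred to La Cantina by 20 voters; La Cantina by 17.
El Patio wins the runoff.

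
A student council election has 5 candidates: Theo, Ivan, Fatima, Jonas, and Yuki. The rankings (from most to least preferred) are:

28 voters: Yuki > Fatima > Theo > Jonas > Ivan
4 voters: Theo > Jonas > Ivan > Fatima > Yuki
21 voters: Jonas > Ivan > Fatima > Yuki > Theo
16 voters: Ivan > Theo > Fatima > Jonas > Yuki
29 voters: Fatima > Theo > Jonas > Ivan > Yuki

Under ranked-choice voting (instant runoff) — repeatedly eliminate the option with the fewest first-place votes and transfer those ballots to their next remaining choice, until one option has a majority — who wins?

Round 1: Theo 4, Ivan 16, Fatima 29, Jonas 21, Yuki 28. Eliminate Theo.
Round 2: Ivan 16, Fatima 29, Jonas 25, Yuki 28. Eliminate Ivan.
Round 3: Fatima 45, Jonas 25, Yuki 28. Eliminate Jonas.
Round 4: Fatima 70, Yuki 28. Fatima has a majority.

Fatima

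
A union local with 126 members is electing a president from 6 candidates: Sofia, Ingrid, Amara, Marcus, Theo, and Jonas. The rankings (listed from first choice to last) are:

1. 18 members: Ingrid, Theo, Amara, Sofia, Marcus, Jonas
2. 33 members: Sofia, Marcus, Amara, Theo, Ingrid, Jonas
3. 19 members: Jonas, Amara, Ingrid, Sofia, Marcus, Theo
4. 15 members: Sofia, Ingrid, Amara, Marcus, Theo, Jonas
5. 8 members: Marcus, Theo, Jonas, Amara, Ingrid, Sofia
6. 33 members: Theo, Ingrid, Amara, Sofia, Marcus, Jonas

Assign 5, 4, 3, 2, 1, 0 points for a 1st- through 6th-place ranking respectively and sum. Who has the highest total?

Amara

Sofia: 18·2 + 33·5 + 19·2 + 15·5 + 8·0 + 33·2 = 380
Ingrid: 18·5 + 33·1 + 19·3 + 15·4 + 8·1 + 33·4 = 380
Amara: 18·3 + 33·3 + 19·4 + 15·3 + 8·2 + 33·3 = 389
Marcus: 18·1 + 33·4 + 19·1 + 15·2 + 8·5 + 33·1 = 272
Theo: 18·4 + 33·2 + 19·0 + 15·1 + 8·4 + 33·5 = 350
Jonas: 18·0 + 33·0 + 19·5 + 15·0 + 8·3 + 33·0 = 119
Amara has the highest Borda score (389).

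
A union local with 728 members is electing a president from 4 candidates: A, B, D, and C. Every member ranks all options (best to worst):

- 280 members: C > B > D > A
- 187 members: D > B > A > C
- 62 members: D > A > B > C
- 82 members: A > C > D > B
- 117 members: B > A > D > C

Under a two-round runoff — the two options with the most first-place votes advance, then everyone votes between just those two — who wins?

D

Round 1 first-place votes: A 82, B 117, D 249, C 280.
C and D advance.
Runoff: C is preferred to D by 362 voters; D by 366.
D wins the runoff.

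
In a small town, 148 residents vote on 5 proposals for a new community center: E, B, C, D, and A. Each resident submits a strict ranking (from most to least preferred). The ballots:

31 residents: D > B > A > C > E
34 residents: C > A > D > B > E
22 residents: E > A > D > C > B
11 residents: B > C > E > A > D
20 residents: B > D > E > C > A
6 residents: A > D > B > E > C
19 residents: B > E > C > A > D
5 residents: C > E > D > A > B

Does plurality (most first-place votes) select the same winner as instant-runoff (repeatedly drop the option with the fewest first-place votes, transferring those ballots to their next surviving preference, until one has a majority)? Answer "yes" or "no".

Plurality — first-place votes: E 22, B 50, C 39, D 31, A 6. Winner: B.
Instant-runoff — R1 E 22, B 50, C 39, D 31, A 6 (A out); R2 E 22, B 50, C 39, D 37 (E out); R3 B 50, C 39, D 59 (C out); R4 B 50, D 98 (D winner). Winner: D.
The two methods disagree.

no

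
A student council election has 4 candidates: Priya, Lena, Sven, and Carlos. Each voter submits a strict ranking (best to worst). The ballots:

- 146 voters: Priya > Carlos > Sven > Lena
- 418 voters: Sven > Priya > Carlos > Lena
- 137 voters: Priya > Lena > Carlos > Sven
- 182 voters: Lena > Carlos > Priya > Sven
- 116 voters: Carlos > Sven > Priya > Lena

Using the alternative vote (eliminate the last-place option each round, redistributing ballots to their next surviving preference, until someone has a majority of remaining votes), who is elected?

Round 1: Priya 283, Lena 182, Sven 418, Carlos 116. Eliminate Carlos.
Round 2: Priya 283, Lena 182, Sven 534. Sven has a majority.

Sven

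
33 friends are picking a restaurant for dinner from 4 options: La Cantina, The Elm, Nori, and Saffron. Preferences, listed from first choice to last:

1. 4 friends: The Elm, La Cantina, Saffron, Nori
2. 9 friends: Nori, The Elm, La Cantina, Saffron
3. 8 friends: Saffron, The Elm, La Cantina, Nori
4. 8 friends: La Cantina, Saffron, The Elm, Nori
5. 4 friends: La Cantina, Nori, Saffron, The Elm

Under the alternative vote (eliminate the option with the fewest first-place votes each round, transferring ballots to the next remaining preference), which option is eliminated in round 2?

Round 1: La Cantina 12, The Elm 4, Nori 9, Saffron 8. Eliminate The Elm.
Round 2: La Cantina 16, Nori 9, Saffron 8. Eliminate Saffron.

Saffron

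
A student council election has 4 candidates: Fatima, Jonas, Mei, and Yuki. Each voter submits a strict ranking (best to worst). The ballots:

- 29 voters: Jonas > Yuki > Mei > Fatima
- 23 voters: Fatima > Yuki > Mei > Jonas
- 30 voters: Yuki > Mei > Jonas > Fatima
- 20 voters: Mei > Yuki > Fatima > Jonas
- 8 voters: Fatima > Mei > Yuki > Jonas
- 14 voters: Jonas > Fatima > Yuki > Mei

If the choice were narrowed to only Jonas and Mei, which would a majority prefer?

Voters preferring Jonas to Mei: 43; preferring Mei to Jonas: 81.
Mei wins the head-to-head.

Mei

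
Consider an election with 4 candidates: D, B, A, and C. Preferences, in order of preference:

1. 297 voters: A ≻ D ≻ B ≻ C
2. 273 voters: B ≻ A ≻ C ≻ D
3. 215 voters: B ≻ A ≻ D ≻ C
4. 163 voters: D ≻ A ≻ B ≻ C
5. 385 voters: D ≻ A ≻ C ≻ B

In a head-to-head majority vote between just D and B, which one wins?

Voters preferring D to B: 845; preferring B to D: 488.
D wins the head-to-head.

D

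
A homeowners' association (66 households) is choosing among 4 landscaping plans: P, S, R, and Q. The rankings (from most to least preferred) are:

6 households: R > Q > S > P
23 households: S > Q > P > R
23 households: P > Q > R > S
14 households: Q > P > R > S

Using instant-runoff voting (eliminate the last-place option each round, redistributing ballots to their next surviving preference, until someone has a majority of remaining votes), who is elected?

P

Round 1: P 23, S 23, R 6, Q 14. Eliminate R.
Round 2: P 23, S 23, Q 20. Eliminate Q.
Round 3: P 37, S 29. P has a majority.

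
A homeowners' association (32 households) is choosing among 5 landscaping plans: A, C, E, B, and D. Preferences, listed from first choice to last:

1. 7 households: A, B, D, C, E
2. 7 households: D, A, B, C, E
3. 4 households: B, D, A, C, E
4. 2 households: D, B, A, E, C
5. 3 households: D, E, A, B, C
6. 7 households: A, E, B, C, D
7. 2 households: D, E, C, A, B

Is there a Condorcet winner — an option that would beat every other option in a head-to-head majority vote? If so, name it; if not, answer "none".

Checking pairwise contests:
D beats A 18–14.
A beats C 30–2.
A beats E 27–5.
A beats B 26–6.
B beats D 18–14.
Every option loses at least one head-to-head, so there is no Condorcet winner.

none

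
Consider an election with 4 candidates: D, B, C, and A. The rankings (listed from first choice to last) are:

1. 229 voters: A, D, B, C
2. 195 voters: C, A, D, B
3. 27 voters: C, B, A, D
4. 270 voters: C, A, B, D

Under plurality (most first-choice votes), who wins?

First-place votes: D 0, B 0, C 492, A 229.
C has the most first-place votes.

C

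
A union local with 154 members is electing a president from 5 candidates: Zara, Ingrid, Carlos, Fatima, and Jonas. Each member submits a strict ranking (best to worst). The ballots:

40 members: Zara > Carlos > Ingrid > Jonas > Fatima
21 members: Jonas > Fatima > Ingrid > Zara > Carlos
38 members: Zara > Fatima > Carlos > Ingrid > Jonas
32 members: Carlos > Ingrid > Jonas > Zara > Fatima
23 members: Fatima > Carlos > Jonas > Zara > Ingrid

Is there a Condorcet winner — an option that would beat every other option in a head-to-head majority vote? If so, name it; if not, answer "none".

Zara vs Ingrid: 101–53 for Zara.
Zara vs Carlos: 99–55 for Zara.
Zara vs Fatima: 110–44 for Zara.
Zara vs Jonas: 78–76 for Zara.
Zara beats every other option head-to-head.

Zara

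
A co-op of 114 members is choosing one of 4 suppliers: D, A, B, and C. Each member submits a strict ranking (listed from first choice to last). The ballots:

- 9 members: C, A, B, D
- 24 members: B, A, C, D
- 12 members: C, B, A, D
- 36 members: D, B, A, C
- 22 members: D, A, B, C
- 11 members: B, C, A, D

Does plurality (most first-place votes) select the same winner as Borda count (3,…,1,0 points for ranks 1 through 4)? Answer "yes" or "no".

Plurality — first-place votes: D 58, A 0, B 35, C 21. Winner: D.
Borda — scores: D 174, A 169, B 232, C 109. Winner: B.
The two methods disagree.

no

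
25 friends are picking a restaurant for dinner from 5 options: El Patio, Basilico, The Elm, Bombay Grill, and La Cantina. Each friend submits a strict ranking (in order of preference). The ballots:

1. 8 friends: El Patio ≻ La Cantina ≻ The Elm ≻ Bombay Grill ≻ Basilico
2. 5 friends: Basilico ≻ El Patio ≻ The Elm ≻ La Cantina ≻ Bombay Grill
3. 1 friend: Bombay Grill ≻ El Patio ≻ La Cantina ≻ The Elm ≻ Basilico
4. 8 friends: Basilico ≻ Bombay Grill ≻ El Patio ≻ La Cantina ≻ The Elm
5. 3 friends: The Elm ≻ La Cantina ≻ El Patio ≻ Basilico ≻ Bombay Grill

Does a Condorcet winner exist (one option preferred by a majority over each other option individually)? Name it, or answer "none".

Basilico

Basilico vs El Patio: 13–12 for Basilico.
Basilico vs The Elm: 13–12 for Basilico.
Basilico vs Bombay Grill: 16–9 for Basilico.
Basilico vs La Cantina: 13–12 for Basilico.
Basilico beats every other option head-to-head.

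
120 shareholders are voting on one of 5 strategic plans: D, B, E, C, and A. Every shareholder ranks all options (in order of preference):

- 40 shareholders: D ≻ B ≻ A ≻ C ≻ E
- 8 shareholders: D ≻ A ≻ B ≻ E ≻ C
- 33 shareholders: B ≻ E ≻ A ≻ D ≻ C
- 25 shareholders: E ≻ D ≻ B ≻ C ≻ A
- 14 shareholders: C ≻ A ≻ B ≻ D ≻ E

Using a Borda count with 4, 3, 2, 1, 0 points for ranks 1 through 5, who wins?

D: 40·4 + 8·4 + 33·1 + 25·3 + 14·1 = 314
B: 40·3 + 8·2 + 33·4 + 25·2 + 14·2 = 346
E: 40·0 + 8·1 + 33·3 + 25·4 + 14·0 = 207
C: 40·1 + 8·0 + 33·0 + 25·1 + 14·4 = 121
A: 40·2 + 8·3 + 33·2 + 25·0 + 14·3 = 212
B has the highest Borda score (346).

B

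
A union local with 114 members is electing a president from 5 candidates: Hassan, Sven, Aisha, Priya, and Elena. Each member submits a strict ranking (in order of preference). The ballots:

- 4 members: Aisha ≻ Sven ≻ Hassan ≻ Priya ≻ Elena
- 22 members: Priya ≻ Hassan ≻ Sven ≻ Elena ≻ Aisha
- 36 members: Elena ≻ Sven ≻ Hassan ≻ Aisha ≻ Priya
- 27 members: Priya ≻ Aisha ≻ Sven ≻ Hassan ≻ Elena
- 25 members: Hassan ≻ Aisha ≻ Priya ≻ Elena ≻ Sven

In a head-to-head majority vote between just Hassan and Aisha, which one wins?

Hassan

Voters preferring Hassan to Aisha: 83; preferring Aisha to Hassan: 31.
Hassan wins the head-to-head.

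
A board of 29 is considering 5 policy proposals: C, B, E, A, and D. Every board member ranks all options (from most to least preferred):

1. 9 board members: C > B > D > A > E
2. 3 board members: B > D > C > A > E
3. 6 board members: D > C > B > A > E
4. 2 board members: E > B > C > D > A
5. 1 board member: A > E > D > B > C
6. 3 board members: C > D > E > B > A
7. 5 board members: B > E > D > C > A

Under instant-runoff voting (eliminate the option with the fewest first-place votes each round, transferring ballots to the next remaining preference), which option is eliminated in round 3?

Round 1: C 12, B 8, E 2, A 1, D 6. Eliminate A.
Round 2: C 12, B 8, E 3, D 6. Eliminate E.
Round 3: C 12, B 10, D 7. Eliminate D.

D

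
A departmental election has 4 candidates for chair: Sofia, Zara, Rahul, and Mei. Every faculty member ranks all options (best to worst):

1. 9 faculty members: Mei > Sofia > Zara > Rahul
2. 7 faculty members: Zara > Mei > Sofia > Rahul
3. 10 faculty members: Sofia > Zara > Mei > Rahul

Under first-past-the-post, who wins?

Sofia

First-place votes: Sofia 10, Zara 7, Rahul 0, Mei 9.
Sofia has the most first-place votes.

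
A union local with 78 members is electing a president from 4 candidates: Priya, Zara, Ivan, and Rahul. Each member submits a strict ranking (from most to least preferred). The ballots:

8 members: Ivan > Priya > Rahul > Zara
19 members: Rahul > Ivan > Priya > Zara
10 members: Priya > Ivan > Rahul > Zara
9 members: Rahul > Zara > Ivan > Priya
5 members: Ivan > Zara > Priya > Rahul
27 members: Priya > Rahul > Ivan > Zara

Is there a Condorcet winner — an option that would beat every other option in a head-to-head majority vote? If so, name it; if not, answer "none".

Checking pairwise contests:
Ivan beats Priya 41–37.
Priya beats Zara 64–14.
Rahul beats Ivan 55–23.
Priya beats Rahul 50–28.
Every option loses at least one head-to-head, so there is no Condorcet winner.

none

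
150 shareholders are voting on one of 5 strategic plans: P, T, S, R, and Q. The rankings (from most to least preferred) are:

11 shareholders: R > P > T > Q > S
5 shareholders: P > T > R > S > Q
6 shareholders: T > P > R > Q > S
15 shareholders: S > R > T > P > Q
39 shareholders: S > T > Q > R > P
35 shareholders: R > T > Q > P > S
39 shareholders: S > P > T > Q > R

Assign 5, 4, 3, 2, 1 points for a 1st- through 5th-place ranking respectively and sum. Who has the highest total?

T

P: 11·4 + 5·5 + 6·4 + 15·2 + 39·1 + 35·2 + 39·4 = 388
T: 11·3 + 5·4 + 6·5 + 15·3 + 39·4 + 35·4 + 39·3 = 541
S: 11·1 + 5·2 + 6·1 + 15·5 + 39·5 + 35·1 + 39·5 = 527
R: 11·5 + 5·3 + 6·3 + 15·4 + 39·2 + 35·5 + 39·1 = 440
Q: 11·2 + 5·1 + 6·2 + 15·1 + 39·3 + 35·3 + 39·2 = 354
T has the highest Borda score (541).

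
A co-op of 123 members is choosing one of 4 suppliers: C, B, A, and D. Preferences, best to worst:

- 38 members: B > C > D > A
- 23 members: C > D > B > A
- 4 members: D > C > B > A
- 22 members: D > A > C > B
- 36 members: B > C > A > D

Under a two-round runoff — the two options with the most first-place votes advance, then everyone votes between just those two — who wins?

Round 1 first-place votes: C 23, B 74, A 0, D 26.
B and D advance.
Runoff: B is preferred to D by 74 voters; D by 49.
B wins the runoff.

B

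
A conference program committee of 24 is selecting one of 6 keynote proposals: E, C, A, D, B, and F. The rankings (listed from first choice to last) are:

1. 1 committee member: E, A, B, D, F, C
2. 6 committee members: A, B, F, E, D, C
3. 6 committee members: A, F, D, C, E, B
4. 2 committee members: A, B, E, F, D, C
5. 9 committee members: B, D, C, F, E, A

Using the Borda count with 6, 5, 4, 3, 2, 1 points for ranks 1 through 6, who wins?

E: 1·6 + 6·3 + 6·2 + 2·4 + 9·2 = 62
C: 1·1 + 6·1 + 6·3 + 2·1 + 9·4 = 63
A: 1·5 + 6·6 + 6·6 + 2·6 + 9·1 = 98
D: 1·3 + 6·2 + 6·4 + 2·2 + 9·5 = 88
B: 1·4 + 6·5 + 6·1 + 2·5 + 9·6 = 104
F: 1·2 + 6·4 + 6·5 + 2·3 + 9·3 = 89
B has the highest Borda score (104).

B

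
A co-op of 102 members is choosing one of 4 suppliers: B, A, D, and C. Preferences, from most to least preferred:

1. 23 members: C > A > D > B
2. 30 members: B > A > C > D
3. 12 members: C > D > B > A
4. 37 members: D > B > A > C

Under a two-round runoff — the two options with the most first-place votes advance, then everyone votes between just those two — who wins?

C

Round 1 first-place votes: B 30, A 0, D 37, C 35.
D and C advance.
Runoff: D is preferred to C by 37 voters; C by 65.
C wins the runoff.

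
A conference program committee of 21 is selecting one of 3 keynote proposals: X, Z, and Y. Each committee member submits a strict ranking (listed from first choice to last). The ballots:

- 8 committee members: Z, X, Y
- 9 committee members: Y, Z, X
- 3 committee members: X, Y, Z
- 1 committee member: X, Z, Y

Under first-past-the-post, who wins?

Y

First-place votes: X 4, Z 8, Y 9.
Y has the most first-place votes.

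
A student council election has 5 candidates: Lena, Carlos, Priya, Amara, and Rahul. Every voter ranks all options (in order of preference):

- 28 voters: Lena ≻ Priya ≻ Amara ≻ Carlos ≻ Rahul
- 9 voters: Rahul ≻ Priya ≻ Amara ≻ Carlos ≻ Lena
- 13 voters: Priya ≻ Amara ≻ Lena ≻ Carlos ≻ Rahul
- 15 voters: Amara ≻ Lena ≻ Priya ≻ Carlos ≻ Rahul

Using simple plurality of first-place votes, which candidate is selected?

First-place votes: Lena 28, Carlos 0, Priya 13, Amara 15, Rahul 9.
Lena has the most first-place votes.

Lena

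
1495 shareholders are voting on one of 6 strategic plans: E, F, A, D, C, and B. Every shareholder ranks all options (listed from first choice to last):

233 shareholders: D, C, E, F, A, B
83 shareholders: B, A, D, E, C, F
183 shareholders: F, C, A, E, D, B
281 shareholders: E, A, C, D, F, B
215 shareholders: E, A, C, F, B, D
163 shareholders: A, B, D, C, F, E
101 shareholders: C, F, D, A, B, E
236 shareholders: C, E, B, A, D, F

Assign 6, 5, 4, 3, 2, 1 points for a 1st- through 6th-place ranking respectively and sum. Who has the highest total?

E: 233·4 + 83·3 + 183·3 + 281·6 + 215·6 + 163·1 + 101·1 + 236·5 = 6150
F: 233·3 + 83·1 + 183·6 + 281·2 + 215·3 + 163·2 + 101·5 + 236·1 = 4154
A: 233·2 + 83·5 + 183·4 + 281·5 + 215·5 + 163·6 + 101·3 + 236·3 = 6082
D: 233·6 + 83·4 + 183·2 + 281·3 + 215·1 + 163·4 + 101·4 + 236·2 = 4682
C: 233·5 + 83·2 + 183·5 + 281·4 + 215·4 + 163·3 + 101·6 + 236·6 = 6741
B: 233·1 + 83·6 + 183·1 + 281·1 + 215·2 + 163·5 + 101·2 + 236·4 = 3586
C has the highest Borda score (6741).

C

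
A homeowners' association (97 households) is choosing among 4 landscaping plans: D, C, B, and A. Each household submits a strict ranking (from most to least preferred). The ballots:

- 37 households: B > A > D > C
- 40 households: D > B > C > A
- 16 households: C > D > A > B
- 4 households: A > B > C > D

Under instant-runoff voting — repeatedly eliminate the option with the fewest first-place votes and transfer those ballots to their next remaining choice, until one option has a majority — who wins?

Round 1: D 40, C 16, B 37, A 4. Eliminate A.
Round 2: D 40, C 16, B 41. Eliminate C.
Round 3: D 56, B 41. D has a majority.

D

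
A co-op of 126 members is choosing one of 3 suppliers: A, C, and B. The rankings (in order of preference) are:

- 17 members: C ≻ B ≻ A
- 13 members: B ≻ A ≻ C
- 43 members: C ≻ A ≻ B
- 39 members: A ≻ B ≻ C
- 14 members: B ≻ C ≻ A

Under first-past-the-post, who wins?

C

First-place votes: A 39, C 60, B 27.
C has the most first-place votes.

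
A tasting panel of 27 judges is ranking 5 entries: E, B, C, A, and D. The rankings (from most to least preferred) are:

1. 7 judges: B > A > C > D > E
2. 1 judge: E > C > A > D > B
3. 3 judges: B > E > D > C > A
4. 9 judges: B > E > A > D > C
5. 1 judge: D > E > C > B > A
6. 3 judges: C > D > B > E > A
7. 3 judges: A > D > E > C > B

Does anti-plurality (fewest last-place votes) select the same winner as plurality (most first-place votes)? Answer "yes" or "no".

no

Anti-plurality — last-place votes: E 7, B 4, C 9, A 7, D 0. Winner: D.
Plurality — first-place votes: E 1, B 19, C 3, A 3, D 1. Winner: B.
The two methods disagree.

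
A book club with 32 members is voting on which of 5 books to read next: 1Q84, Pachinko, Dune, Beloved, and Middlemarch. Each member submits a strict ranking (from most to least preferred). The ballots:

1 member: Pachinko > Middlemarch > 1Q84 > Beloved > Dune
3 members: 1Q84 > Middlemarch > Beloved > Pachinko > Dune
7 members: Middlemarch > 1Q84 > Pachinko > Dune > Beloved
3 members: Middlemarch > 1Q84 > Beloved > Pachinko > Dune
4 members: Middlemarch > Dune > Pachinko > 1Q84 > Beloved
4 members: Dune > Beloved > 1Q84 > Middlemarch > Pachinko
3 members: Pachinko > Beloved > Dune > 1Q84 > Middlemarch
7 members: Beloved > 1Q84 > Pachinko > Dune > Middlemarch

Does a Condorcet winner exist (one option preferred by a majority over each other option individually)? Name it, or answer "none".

1Q84 vs Pachinko: 24–8 for 1Q84.
1Q84 vs Dune: 21–11 for 1Q84.
1Q84 vs Beloved: 18–14 for 1Q84.
1Q84 vs Middlemarch: 17–15 for 1Q84.
1Q84 beats every other option head-to-head.

1Q84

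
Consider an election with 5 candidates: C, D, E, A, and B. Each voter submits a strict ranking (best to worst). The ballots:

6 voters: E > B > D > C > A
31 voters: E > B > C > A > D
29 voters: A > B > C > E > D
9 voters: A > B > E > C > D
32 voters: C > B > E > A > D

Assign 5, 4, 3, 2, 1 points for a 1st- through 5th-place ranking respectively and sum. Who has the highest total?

B

C: 6·2 + 31·3 + 29·3 + 9·2 + 32·5 = 370
D: 6·3 + 31·1 + 29·1 + 9·1 + 32·1 = 119
E: 6·5 + 31·5 + 29·2 + 9·3 + 32·3 = 366
A: 6·1 + 31·2 + 29·5 + 9·5 + 32·2 = 322
B: 6·4 + 31·4 + 29·4 + 9·4 + 32·4 = 428
B has the highest Borda score (428).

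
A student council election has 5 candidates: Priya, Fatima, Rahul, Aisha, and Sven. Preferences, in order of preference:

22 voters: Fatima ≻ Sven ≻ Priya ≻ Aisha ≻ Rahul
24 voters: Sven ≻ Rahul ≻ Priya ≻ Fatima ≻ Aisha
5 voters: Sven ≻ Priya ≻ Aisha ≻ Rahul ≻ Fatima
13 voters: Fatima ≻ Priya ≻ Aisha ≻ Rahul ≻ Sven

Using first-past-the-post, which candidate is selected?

Fatima

First-place votes: Priya 0, Fatima 35, Rahul 0, Aisha 0, Sven 29.
Fatima has the most first-place votes.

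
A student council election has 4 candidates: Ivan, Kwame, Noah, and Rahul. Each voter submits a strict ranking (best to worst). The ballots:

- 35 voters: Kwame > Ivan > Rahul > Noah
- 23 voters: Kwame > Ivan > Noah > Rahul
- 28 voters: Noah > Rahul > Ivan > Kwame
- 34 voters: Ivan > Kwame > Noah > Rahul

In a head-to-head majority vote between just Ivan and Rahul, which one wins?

Voters preferring Ivan to Rahul: 92; preferring Rahul to Ivan: 28.
Ivan wins the head-to-head.

Ivan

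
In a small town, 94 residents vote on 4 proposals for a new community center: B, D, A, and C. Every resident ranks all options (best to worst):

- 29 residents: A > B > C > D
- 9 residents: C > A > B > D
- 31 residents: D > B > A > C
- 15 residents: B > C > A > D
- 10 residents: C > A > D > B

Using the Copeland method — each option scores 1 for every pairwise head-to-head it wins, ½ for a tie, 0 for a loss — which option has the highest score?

A

B: beats D and C; loses to A → score 2.
D: loses to B, A, and C → score 0.
A: beats B, D, and C → score 3.
C: beats D; loses to B and A → score 1.
A has the best pairwise record.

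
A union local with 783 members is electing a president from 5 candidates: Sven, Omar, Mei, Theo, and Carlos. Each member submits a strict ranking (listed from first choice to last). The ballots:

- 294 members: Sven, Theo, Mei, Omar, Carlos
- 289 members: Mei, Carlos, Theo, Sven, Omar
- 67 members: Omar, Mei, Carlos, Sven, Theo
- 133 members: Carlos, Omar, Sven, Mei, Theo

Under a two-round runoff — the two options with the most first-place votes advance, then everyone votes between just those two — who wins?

Round 1 first-place votes: Sven 294, Omar 67, Mei 289, Theo 0, Carlos 133.
Sven and Mei advance.
Runoff: Sven is preferred to Mei by 427 voters; Mei by 356.
Sven wins the runoff.

Sven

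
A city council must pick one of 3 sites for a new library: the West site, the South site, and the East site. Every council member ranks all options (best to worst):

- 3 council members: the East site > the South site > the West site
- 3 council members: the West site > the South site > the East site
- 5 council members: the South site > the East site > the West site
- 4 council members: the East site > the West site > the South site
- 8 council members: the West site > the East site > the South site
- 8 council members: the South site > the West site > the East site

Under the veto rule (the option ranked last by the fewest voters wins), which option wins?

the West site

Last-place votes: the West site 8, the South site 12, the East site 11.
the West site is ranked last by the fewest voters, so the West site wins.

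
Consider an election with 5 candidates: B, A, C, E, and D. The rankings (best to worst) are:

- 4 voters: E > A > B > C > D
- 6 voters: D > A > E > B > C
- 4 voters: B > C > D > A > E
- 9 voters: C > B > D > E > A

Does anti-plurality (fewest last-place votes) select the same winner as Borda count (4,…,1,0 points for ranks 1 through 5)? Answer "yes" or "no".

yes

Anti-plurality — last-place votes: B 0, A 9, C 6, E 4, D 4. Winner: B.
Borda — scores: B 57, A 34, C 52, E 37, D 50. Winner: B.
The two methods agree.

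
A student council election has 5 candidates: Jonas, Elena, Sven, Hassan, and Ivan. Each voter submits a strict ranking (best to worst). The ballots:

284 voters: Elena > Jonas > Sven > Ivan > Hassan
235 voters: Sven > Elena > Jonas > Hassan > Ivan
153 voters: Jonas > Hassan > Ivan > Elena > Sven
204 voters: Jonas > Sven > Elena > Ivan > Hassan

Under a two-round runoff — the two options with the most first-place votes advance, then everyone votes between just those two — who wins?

Elena

Round 1 first-place votes: Jonas 357, Elena 284, Sven 235, Hassan 0, Ivan 0.
Jonas and Elena advance.
Runoff: Jonas is preferred to Elena by 357 voters; Elena by 519.
Elena wins the runoff.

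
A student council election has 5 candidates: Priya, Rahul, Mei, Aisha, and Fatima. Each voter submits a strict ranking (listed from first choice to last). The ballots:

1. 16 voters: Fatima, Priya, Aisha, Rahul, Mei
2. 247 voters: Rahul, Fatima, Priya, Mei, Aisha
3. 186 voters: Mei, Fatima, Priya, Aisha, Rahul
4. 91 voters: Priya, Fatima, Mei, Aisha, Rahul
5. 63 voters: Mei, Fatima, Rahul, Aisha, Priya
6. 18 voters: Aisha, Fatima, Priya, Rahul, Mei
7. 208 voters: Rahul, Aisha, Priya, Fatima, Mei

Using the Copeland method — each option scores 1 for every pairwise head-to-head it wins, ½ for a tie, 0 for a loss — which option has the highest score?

Rahul

Priya: beats Mei and Aisha; loses to Rahul and Fatima → score 2.
Rahul: beats Priya, Mei, Aisha, and Fatima → score 4.
Mei: beats Aisha; loses to Priya, Rahul, and Fatima → score 1.
Aisha: loses to Priya, Rahul, Mei, and Fatima → score 0.
Fatima: beats Priya, Mei, and Aisha; loses to Rahul → score 3.
Rahul has the best pairwise record.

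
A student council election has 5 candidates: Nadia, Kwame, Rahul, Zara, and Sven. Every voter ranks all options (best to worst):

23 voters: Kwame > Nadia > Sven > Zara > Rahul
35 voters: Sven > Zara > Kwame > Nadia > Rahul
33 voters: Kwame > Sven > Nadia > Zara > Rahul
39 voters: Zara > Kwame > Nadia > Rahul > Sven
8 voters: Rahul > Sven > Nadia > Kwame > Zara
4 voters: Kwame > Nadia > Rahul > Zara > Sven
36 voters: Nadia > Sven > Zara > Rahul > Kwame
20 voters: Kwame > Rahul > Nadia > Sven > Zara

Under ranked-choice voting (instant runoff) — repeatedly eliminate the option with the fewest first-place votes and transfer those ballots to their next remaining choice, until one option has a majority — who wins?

Kwame

Round 1: Nadia 36, Kwame 80, Rahul 8, Zara 39, Sven 35. Eliminate Rahul.
Round 2: Nadia 36, Kwame 80, Zara 39, Sven 43. Eliminate Nadia.
Round 3: Kwame 80, Zara 39, Sven 79. Eliminate Zara.
Round 4: Kwame 119, Sven 79. Kwame has a majority.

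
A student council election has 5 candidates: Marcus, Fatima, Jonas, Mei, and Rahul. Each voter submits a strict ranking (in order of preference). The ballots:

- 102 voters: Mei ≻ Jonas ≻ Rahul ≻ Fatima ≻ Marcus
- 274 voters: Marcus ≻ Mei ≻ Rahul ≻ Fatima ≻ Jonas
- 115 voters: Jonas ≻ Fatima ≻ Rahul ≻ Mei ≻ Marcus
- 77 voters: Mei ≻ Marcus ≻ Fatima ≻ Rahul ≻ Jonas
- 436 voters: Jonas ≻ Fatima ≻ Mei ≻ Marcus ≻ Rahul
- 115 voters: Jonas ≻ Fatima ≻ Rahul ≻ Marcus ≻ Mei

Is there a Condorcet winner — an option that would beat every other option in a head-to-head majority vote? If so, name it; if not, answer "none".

Jonas vs Marcus: 768–351 for Jonas.
Jonas vs Fatima: 768–351 for Jonas.
Jonas vs Mei: 666–453 for Jonas.
Jonas vs Rahul: 768–351 for Jonas.
Jonas beats every other option head-to-head.

Jonas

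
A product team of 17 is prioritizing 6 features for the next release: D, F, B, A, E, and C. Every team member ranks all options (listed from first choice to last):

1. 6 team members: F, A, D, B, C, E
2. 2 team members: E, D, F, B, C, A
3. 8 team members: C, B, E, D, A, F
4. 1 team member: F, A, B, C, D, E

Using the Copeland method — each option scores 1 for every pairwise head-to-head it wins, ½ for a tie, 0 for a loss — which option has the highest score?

D: beats F and A; loses to B, E, and C → score 2.
F: beats B, A, and C; loses to D and E → score 3.
B: beats D, A, E, and C; loses to F → score 4.
A: loses to D, F, B, E, and C → score 0.
E: beats D, F, and A; loses to B and C → score 3.
C: beats D, A, and E; loses to F and B → score 3.
B has the best pairwise record.

B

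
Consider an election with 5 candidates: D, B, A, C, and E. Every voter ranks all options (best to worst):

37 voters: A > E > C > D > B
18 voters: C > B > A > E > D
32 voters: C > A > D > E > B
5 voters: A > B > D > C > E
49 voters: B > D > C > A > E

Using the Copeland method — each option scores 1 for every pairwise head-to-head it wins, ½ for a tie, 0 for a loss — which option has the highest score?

D: beats E; loses to B, A, and C → score 1.
B: beats D and E; loses to A and C → score 2.
A: beats D, B, and E; loses to C → score 3.
C: beats D, B, A, and E → score 4.
E: loses to D, B, A, and C → score 0.
C has the best pairwise record.

C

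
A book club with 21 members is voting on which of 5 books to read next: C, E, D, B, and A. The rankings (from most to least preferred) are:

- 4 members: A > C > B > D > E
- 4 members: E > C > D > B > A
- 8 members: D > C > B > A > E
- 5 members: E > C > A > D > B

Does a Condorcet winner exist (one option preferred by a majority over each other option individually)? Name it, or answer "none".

C vs E: 12–9 for C.
C vs D: 13–8 for C.
C vs B: 21–0 for C.
C vs A: 17–4 for C.
C beats every other option head-to-head.

C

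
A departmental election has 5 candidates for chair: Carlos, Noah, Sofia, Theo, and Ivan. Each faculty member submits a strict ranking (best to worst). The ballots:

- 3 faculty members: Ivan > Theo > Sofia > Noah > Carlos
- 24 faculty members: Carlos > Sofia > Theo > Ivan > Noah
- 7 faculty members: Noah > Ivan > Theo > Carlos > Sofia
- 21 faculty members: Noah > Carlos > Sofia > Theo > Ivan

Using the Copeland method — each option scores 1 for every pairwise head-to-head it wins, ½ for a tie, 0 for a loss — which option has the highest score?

Noah

Carlos: beats Sofia, Theo, and Ivan; loses to Noah → score 3.
Noah: beats Carlos, Sofia, Theo, and Ivan → score 4.
Sofia: beats Theo and Ivan; loses to Carlos and Noah → score 2.
Theo: beats Ivan; loses to Carlos, Noah, and Sofia → score 1.
Ivan: loses to Carlos, Noah, Sofia, and Theo → score 0.
Noah has the best pairwise record.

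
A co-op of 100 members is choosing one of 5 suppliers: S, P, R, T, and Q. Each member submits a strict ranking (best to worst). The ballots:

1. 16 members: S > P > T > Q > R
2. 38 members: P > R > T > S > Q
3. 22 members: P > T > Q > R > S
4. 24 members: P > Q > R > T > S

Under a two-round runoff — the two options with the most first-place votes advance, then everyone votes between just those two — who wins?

P

Round 1 first-place votes: S 16, P 84, R 0, T 0, Q 0.
P and S advance.
Runoff: P is preferred to S by 84 voters; S by 16.
P wins the runoff.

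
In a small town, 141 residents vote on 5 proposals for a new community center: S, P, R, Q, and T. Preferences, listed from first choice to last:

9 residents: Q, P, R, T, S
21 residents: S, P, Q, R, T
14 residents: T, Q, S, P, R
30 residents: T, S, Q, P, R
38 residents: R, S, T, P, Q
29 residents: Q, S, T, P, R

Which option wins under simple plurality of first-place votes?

T

First-place votes: S 21, P 0, R 38, Q 38, T 44.
T has the most first-place votes.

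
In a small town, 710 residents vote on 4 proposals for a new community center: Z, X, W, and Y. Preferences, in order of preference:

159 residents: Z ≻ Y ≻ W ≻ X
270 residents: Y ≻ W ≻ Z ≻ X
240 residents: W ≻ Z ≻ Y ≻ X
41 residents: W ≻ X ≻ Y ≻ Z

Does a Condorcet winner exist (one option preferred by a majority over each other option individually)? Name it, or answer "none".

Checking pairwise contests:
W beats Z 551–159.
Z beats X 669–41.
Y beats W 429–281.
Z beats Y 399–311.
Every option loses at least one head-to-head, so there is no Condorcet winner.

none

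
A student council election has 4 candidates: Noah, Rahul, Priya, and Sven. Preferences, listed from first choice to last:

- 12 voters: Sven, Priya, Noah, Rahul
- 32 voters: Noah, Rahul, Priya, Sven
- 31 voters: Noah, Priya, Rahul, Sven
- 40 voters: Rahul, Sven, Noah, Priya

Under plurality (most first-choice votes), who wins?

First-place votes: Noah 63, Rahul 40, Priya 0, Sven 12.
Noah has the most first-place votes.

Noah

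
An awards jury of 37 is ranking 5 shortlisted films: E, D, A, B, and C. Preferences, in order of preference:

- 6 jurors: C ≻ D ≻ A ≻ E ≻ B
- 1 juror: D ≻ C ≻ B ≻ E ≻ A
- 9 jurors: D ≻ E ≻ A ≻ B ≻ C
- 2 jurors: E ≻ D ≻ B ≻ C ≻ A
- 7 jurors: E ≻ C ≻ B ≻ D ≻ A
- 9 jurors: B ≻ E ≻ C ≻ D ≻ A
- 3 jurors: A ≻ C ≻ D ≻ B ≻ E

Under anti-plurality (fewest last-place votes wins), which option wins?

Last-place votes: E 3, D 0, A 19, B 6, C 9.
D is ranked last by the fewest voters, so D wins.

D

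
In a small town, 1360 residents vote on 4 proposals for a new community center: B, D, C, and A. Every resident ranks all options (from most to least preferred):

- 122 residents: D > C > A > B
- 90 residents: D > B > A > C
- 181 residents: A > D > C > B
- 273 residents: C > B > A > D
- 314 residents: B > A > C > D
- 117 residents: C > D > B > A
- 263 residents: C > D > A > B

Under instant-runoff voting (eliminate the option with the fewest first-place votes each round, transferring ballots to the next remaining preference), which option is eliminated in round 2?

B

Round 1: B 314, D 212, C 653, A 181. Eliminate A.
Round 2: B 314, D 393, C 653. Eliminate B.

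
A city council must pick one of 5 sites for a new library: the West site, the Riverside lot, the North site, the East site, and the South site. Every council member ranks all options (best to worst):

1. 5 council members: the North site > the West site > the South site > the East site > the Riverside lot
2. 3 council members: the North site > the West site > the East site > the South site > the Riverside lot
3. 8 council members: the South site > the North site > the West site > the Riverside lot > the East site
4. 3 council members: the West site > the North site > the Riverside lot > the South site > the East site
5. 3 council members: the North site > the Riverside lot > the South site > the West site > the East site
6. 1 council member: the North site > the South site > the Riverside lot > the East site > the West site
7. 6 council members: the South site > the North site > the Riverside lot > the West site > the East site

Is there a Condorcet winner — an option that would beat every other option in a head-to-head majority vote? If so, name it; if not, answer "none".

the North site

the North site vs the West site: 26–3 for the North site.
the North site vs the Riverside lot: 29–0 for the North site.
the North site vs the East site: 29–0 for the North site.
the North site vs the South site: 15–14 for the North site.
the North site beats every other option head-to-head.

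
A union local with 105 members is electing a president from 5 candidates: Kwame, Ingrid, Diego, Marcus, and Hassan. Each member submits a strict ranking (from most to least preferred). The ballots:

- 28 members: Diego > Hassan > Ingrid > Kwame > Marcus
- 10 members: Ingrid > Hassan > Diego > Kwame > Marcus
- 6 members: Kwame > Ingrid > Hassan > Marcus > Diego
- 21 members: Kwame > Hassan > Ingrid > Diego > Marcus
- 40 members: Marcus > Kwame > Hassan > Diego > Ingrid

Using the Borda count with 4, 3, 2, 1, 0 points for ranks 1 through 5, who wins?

Kwame: 28·1 + 10·1 + 6·4 + 21·4 + 40·3 = 266
Ingrid: 28·2 + 10·4 + 6·3 + 21·2 + 40·0 = 156
Diego: 28·4 + 10·2 + 6·0 + 21·1 + 40·1 = 193
Marcus: 28·0 + 10·0 + 6·1 + 21·0 + 40·4 = 166
Hassan: 28·3 + 10·3 + 6·2 + 21·3 + 40·2 = 269
Hassan has the highest Borda score (269).

Hassan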